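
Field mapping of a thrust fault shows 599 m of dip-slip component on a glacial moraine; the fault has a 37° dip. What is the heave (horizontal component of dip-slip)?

heave = dip-slip × cos(dip) = 599 m × cos(37°) = 478 m

478 m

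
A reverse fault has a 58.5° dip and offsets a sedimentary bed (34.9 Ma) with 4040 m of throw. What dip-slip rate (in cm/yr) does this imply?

dip-slip = throw / sin(dip) = 4040 m / sin(58.5°) = 4738 m
rate = 4738 m / 34.9 Ma = 0.000136 m/yr = 0.0136 cm/yr

0.0136 cm/yr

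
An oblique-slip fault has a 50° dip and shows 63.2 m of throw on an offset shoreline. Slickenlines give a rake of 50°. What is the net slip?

108 m

dip-slip = throw / sin(dip) = 63.2 / sin(50°) = 82.50 m
net slip = dip-slip / sin(rake) = 82.50 / sin(50°) = 108 m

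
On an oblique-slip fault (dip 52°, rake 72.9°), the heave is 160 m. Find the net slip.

dip-slip = heave / cos(dip) = 160 / cos(52°) = 259.9 m
net slip = dip-slip / sin(rake) = 259.9 / sin(72.9°) = 272 m

272 m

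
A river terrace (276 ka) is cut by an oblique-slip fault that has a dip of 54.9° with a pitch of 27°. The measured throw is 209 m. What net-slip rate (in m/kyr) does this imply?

2.04 m/kyr

dip-slip = throw / sin(dip) = 209 / sin(54.9°) = 255.5 m
net slip = dip-slip / sin(rake) = 255.5 / sin(27°) = 562.7 m
rate = 562.7 m / 276 ka = 0.00204 m/yr = 2.04 m/kyr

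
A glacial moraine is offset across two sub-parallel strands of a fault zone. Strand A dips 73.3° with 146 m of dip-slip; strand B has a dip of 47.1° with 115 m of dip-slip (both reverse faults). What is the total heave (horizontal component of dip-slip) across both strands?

120 m

heave_A = 146 × cos(73.3°) = 41.95 m
heave_B = 115 × cos(47.1°) = 78.28 m
total = 41.95 + 78.28 = 120 m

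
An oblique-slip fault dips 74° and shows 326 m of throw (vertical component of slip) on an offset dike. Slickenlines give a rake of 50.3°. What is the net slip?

441 m

dip-slip = throw / sin(dip) = 326 / sin(74°) = 339.1 m
net slip = dip-slip / sin(rake) = 339.1 / sin(50.3°) = 441 m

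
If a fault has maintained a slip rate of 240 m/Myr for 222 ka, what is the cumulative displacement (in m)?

53.3 m

slip = rate × time = 240 m/Myr × 222 ka = 53.3 m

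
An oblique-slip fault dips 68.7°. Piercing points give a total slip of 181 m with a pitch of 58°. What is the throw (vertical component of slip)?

143 m

dip-slip = net slip × sin(rake) = 181 m × sin(58°) = 153.5 m
throw = dip-slip × sin(dip) = 153.5 × sin(68.7°) = 143 m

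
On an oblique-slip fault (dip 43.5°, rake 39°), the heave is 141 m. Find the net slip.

309 m

dip-slip = heave / cos(dip) = 141 / cos(43.5°) = 194.4 m
net slip = dip-slip / sin(rake) = 194.4 / sin(39°) = 309 m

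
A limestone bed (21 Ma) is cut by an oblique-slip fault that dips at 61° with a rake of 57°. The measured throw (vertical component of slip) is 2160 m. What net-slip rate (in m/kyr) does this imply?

dip-slip = throw / sin(dip) = 2160 / sin(61°) = 2470 m
net slip = dip-slip / sin(rake) = 2470 / sin(57°) = 2945 m
rate = 2945 m / 21 Ma = 0.000140 m/yr = 0.140 m/kyr

0.140 m/kyr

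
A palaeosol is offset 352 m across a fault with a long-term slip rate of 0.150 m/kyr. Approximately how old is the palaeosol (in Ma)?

2.35 Ma

age = offset / rate = 352 m / (0.150 m/kyr) = 2.35e+06 yr = 2.35 Ma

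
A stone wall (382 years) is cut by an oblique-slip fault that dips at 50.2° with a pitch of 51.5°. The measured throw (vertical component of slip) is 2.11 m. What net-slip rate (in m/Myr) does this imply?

dip-slip = throw / sin(dip) = 2.11 / sin(50.2°) = 2.746 m
net slip = dip-slip / sin(rake) = 2.746 / sin(51.5°) = 3.509 m
rate = 3.509 m / 382 years = 0.00919 m/yr = 9190 m/Myr

9190 m/Myr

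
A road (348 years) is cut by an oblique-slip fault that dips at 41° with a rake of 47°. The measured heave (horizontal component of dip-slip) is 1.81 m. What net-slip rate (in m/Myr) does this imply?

dip-slip = heave / cos(dip) = 1.81 / cos(41°) = 2.398 m
net slip = dip-slip / sin(rake) = 2.398 / sin(47°) = 3.279 m
rate = 3.279 m / 348 years = 0.00942 m/yr = 9420 m/Myr

9420 m/Myr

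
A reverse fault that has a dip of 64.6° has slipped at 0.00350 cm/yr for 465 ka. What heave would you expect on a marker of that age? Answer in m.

dip-slip = rate × time = 0.00350 cm/yr × 465 ka = 16.28 m
heave = dip-slip × cos(dip) = 16.28 × cos(64.6°) = 6.98 m

6.98 m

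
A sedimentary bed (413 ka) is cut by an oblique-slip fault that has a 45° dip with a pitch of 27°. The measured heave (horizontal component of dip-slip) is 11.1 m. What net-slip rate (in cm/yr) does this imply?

dip-slip = heave / cos(dip) = 11.1 / cos(45°) = 15.70 m
net slip = dip-slip / sin(rake) = 15.70 / sin(27°) = 34.58 m
rate = 34.58 m / 413 ka = 0.0000837 m/yr = 0.00837 cm/yr

0.00837 cm/yr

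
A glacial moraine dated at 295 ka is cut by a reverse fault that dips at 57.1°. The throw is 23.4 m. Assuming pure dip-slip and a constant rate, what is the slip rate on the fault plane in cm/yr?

dip-slip = throw / sin(dip) = 23.4 m / sin(57.1°) = 27.87 m
rate = 27.87 m / 295 ka = 0.0000945 m/yr = 0.00945 cm/yr

0.00945 cm/yr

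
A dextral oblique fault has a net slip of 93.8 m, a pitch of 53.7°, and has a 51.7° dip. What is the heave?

46.9 m

dip-slip = net slip × sin(rake) = 93.8 m × sin(53.7°) = 75.60 m
heave = dip-slip × cos(dip) = 75.60 × cos(51.7°) = 46.9 m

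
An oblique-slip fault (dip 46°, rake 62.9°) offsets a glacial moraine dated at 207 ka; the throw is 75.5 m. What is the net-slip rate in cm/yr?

0.0570 cm/yr

dip-slip = throw / sin(dip) = 75.5 / sin(46°) = 105 m
net slip = dip-slip / sin(rake) = 105 / sin(62.9°) = 117.9 m
rate = 117.9 m / 207 ka = 0.000570 m/yr = 0.0570 cm/yr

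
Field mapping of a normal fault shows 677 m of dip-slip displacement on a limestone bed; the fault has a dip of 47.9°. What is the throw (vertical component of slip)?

throw = dip-slip × sin(dip) = 677 m × sin(47.9°) = 502 m

502 m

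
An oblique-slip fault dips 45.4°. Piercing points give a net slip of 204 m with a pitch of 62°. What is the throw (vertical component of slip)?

dip-slip = net slip × sin(rake) = 204 m × sin(62°) = 180.1 m
throw = dip-slip × sin(dip) = 180.1 × sin(45.4°) = 128 m

128 m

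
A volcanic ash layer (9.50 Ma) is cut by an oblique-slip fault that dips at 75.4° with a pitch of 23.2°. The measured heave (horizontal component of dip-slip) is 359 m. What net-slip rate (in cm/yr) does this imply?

0.0381 cm/yr

dip-slip = heave / cos(dip) = 359 / cos(75.4°) = 1424 m
net slip = dip-slip / sin(rake) = 1424 / sin(23.2°) = 3615 m
rate = 3615 m / 9.50 Ma = 0.000381 m/yr = 0.0381 cm/yr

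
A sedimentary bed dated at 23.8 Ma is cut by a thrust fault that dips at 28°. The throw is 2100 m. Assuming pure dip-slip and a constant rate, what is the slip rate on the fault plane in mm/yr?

0.188 mm/yr

dip-slip = throw / sin(dip) = 2100 m / sin(28°) = 4473 m
rate = 4473 m / 23.8 Ma = 0.000188 m/yr = 0.188 mm/yr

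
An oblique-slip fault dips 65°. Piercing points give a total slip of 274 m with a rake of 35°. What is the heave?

66.4 m

dip-slip = net slip × sin(rake) = 274 m × sin(35°) = 157.2 m
heave = dip-slip × cos(dip) = 157.2 × cos(65°) = 66.4 m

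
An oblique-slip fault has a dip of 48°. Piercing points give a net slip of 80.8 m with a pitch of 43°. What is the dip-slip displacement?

55.1 m

dip-slip = net slip × sin(rake) = 80.8 m × sin(43°) = 55.1 m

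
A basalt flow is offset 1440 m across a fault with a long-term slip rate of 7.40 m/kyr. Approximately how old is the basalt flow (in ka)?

age = offset / rate = 1440 m / (7.40 m/kyr) = 195000 yr = 195 ka

195 ka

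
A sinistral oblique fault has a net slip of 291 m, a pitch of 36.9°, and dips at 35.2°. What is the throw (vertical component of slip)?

101 m

dip-slip = net slip × sin(rake) = 291 m × sin(36.9°) = 174.7 m
throw = dip-slip × sin(dip) = 174.7 × sin(35.2°) = 101 m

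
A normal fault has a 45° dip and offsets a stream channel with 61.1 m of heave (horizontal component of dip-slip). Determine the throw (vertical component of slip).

61.1 m

throw = heave × tan(dip) = 61.1 × tan(45°) = 61.1 m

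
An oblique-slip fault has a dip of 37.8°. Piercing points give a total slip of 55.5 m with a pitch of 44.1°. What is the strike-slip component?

strike-slip = net slip × cos(rake) = 55.5 m × cos(44.1°) = 39.9 m

39.9 m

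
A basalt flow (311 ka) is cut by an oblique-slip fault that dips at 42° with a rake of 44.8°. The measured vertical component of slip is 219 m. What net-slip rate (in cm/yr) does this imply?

0.149 cm/yr

dip-slip = throw / sin(dip) = 219 / sin(42°) = 327.3 m
net slip = dip-slip / sin(rake) = 327.3 / sin(44.8°) = 464.5 m
rate = 464.5 m / 311 ka = 0.00149 m/yr = 0.149 cm/yr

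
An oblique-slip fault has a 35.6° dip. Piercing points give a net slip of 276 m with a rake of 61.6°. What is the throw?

dip-slip = net slip × sin(rake) = 276 m × sin(61.6°) = 242.8 m
throw = dip-slip × sin(dip) = 242.8 × sin(35.6°) = 141 m

141 m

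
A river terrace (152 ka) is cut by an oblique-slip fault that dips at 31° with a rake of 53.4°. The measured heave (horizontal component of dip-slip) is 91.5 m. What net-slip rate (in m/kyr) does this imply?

0.875 m/kyr

dip-slip = heave / cos(dip) = 91.5 / cos(31°) = 106.7 m
net slip = dip-slip / sin(rake) = 106.7 / sin(53.4°) = 133 m
rate = 133 m / 152 ka = 0.000875 m/yr = 0.875 m/kyr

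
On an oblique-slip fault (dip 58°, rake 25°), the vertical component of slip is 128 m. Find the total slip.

357 m

dip-slip = throw / sin(dip) = 128 / sin(58°) = 150.9 m
net slip = dip-slip / sin(rake) = 150.9 / sin(25°) = 357 m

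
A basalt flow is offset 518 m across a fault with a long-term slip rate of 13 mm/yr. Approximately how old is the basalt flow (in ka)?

39.8 ka

age = offset / rate = 518 m / (13 mm/yr) = 39800 yr = 39.8 ka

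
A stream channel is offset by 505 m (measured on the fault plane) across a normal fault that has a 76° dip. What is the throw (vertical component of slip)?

490 m

throw = dip-slip × sin(dip) = 505 m × sin(76°) = 490 m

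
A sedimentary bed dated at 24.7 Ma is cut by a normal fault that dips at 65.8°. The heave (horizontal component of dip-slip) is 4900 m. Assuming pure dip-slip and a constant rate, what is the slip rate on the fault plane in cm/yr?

dip-slip = heave / cos(dip) = 4900 m / cos(65.8°) = 11950 m
rate = 11950 m / 24.7 Ma = 0.000484 m/yr = 0.0484 cm/yr

0.0484 cm/yr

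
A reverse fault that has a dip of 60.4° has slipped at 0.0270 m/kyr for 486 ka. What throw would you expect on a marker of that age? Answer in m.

dip-slip = rate × time = 0.0270 m/kyr × 486 ka = 13.12 m
throw = dip-slip × sin(dip) = 13.12 × sin(60.4°) = 11.4 m

11.4 m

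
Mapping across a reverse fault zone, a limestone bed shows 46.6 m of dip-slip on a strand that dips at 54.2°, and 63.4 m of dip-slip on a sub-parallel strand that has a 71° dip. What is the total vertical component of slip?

97.7 m

throw_A = 46.6 × sin(54.2°) = 37.80 m
throw_B = 63.4 × sin(71°) = 59.95 m
total = 37.80 + 59.95 = 97.7 m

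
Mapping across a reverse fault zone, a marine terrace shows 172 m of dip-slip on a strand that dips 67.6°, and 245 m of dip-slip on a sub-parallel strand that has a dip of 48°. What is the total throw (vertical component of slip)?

341 m

throw_A = 172 × sin(67.6°) = 159 m
throw_B = 245 × sin(48°) = 182.1 m
total = 159 + 182.1 = 341 m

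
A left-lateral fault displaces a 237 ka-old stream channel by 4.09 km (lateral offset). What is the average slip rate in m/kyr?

rate = 4.09 km / 237 ka = 0.0173 m/yr = 17.3 m/kyr

17.3 m/kyr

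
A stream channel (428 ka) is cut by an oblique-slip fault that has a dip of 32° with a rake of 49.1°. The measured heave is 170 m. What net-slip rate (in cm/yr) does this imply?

dip-slip = heave / cos(dip) = 170 / cos(32°) = 200.5 m
net slip = dip-slip / sin(rake) = 200.5 / sin(49.1°) = 265.2 m
rate = 265.2 m / 428 ka = 0.000620 m/yr = 0.0620 cm/yr

0.0620 cm/yr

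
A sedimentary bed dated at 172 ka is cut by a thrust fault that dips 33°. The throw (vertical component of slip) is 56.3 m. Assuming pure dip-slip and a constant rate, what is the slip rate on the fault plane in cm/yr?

0.0601 cm/yr

dip-slip = throw / sin(dip) = 56.3 m / sin(33°) = 103.4 m
rate = 103.4 m / 172 ka = 0.000601 m/yr = 0.0601 cm/yr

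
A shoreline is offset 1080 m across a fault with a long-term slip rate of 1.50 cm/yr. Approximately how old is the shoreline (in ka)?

72 ka

age = offset / rate = 1080 m / (1.50 cm/yr) = 72000 yr = 72 ka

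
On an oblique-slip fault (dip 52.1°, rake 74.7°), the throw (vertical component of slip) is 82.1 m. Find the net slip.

dip-slip = throw / sin(dip) = 82.1 / sin(52.1°) = 104 m
net slip = dip-slip / sin(rake) = 104 / sin(74.7°) = 108 m

108 m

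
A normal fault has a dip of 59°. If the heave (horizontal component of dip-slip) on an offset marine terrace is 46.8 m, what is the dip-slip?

90.9 m

dip-slip = heave / cos(dip) = 46.8 / cos(59°) = 90.9 m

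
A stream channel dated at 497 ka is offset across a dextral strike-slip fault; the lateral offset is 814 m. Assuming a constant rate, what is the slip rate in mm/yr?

rate = 814 m / 497 ka = 0.00164 m/yr = 1.64 mm/yr

1.64 mm/yr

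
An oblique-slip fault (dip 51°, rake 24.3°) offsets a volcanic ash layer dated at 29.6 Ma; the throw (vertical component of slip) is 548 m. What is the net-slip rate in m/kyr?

dip-slip = throw / sin(dip) = 548 / sin(51°) = 705.1 m
net slip = dip-slip / sin(rake) = 705.1 / sin(24.3°) = 1714 m
rate = 1714 m / 29.6 Ma = 0.0000579 m/yr = 0.0579 m/kyr

0.0579 m/kyr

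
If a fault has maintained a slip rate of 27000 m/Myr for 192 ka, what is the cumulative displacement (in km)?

5.18 km

slip = rate × time = 27000 m/Myr × 192 ka = 5180 m = 5.18 km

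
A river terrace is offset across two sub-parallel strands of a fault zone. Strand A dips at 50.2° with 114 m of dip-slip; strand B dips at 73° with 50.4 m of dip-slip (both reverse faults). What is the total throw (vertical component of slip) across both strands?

136 m

throw_A = 114 × sin(50.2°) = 87.58 m
throw_B = 50.4 × sin(73°) = 48.20 m
total = 87.58 + 48.20 = 136 m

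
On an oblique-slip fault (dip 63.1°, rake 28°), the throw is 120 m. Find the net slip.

dip-slip = throw / sin(dip) = 120 / sin(63.1°) = 134.6 m
net slip = dip-slip / sin(rake) = 134.6 / sin(28°) = 287 m

287 m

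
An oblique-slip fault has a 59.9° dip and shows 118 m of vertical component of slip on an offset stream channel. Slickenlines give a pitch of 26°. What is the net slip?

311 m

dip-slip = throw / sin(dip) = 118 / sin(59.9°) = 136.4 m
net slip = dip-slip / sin(rake) = 136.4 / sin(26°) = 311 m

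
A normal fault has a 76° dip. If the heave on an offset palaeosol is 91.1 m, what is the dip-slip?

377 m

dip-slip = heave / cos(dip) = 91.1 / cos(76°) = 377 m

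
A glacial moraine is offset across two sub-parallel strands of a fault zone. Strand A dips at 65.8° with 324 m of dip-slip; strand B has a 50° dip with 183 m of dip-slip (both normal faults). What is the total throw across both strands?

throw_A = 324 × sin(65.8°) = 295.5 m
throw_B = 183 × sin(50°) = 140.2 m
total = 295.5 + 140.2 = 436 m

436 m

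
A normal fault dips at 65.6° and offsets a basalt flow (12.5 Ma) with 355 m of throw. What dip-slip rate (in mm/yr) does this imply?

dip-slip = throw / sin(dip) = 355 m / sin(65.6°) = 389.8 m
rate = 389.8 m / 12.5 Ma = 0.0000312 m/yr = 0.0312 mm/yr

0.0312 mm/yr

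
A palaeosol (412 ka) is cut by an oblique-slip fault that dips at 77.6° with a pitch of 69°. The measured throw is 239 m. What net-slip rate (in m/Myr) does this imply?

636 m/Myr

dip-slip = throw / sin(dip) = 239 / sin(77.6°) = 244.7 m
net slip = dip-slip / sin(rake) = 244.7 / sin(69°) = 262.1 m
rate = 262.1 m / 412 ka = 0.000636 m/yr = 636 m/Myr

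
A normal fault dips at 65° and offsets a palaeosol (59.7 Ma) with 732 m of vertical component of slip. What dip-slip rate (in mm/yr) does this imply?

0.0135 mm/yr

dip-slip = throw / sin(dip) = 732 m / sin(65°) = 807.7 m
rate = 807.7 m / 59.7 Ma = 0.0000135 m/yr = 0.0135 mm/yr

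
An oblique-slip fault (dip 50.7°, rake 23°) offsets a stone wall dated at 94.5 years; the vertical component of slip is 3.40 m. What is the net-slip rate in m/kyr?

dip-slip = throw / sin(dip) = 3.40 / sin(50.7°) = 4.394 m
net slip = dip-slip / sin(rake) = 4.394 / sin(23°) = 11.24 m
rate = 11.24 m / 94.5 years = 0.119 m/yr = 119 m/kyr

119 m/kyr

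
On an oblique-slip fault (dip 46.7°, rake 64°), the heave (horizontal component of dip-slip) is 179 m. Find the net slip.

290 m

dip-slip = heave / cos(dip) = 179 / cos(46.7°) = 261 m
net slip = dip-slip / sin(rake) = 261 / sin(64°) = 290 m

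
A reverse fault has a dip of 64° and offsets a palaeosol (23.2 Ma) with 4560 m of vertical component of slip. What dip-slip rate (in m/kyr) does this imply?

dip-slip = throw / sin(dip) = 4560 m / sin(64°) = 5073 m
rate = 5073 m / 23.2 Ma = 0.000219 m/yr = 0.219 m/kyr

0.219 m/kyr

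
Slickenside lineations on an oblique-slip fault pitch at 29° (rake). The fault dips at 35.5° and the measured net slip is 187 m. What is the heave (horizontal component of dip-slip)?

dip-slip = net slip × sin(rake) = 187 m × sin(29°) = 90.66 m
heave = dip-slip × cos(dip) = 90.66 × cos(35.5°) = 73.8 m

73.8 m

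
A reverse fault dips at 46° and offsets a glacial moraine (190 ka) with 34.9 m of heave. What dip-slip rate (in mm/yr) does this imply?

0.264 mm/yr

dip-slip = heave / cos(dip) = 34.9 m / cos(46°) = 50.24 m
rate = 50.24 m / 190 ka = 0.000264 m/yr = 0.264 mm/yr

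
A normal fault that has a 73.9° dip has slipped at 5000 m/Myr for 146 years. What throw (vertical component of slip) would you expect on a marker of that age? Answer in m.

0.701 m

dip-slip = rate × time = 5000 m/Myr × 146 years = 0.7300 m
throw = dip-slip × sin(dip) = 0.7300 × sin(73.9°) = 0.701 m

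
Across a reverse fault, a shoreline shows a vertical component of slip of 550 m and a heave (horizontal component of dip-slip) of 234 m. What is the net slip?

598 m

net slip = √(throw² + heave²) = √(550² + 234²) = 598 m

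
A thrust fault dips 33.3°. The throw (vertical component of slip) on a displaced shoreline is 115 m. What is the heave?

heave = throw / tan(dip) = 115 / tan(33.3°) = 175 m

175 m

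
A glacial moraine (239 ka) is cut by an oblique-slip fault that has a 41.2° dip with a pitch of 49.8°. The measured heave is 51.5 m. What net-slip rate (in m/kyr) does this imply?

0.375 m/kyr

dip-slip = heave / cos(dip) = 51.5 / cos(41.2°) = 68.45 m
net slip = dip-slip / sin(rake) = 68.45 / sin(49.8°) = 89.61 m
rate = 89.61 m / 239 ka = 0.000375 m/yr = 0.375 m/kyr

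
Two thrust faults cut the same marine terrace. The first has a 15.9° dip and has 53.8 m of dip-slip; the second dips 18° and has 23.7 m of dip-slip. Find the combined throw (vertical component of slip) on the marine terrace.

22.1 m

throw_A = 53.8 × sin(15.9°) = 14.74 m
throw_B = 23.7 × sin(18°) = 7.324 m
total = 14.74 + 7.324 = 22.1 m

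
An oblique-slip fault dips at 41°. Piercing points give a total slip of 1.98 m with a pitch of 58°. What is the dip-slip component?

1.68 m

dip-slip = net slip × sin(rake) = 1.98 m × sin(58°) = 1.68 m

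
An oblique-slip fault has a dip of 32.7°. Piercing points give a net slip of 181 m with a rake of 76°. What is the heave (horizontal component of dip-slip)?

dip-slip = net slip × sin(rake) = 181 m × sin(76°) = 175.6 m
heave = dip-slip × cos(dip) = 175.6 × cos(32.7°) = 148 m

148 m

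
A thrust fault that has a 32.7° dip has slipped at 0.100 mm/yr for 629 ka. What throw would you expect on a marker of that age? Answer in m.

dip-slip = rate × time = 0.100 mm/yr × 629 ka = 62.90 m
throw = dip-slip × sin(dip) = 62.90 × sin(32.7°) = 34 m

34 m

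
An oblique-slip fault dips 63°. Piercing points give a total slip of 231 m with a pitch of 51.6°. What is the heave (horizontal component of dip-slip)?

dip-slip = net slip × sin(rake) = 231 m × sin(51.6°) = 181 m
heave = dip-slip × cos(dip) = 181 × cos(63°) = 82.2 m

82.2 m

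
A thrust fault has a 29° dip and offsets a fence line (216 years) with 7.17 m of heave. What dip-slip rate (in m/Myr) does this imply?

dip-slip = heave / cos(dip) = 7.17 m / cos(29°) = 8.198 m
rate = 8.198 m / 216 years = 0.0380 m/yr = 38000 m/Myr

38000 m/Myr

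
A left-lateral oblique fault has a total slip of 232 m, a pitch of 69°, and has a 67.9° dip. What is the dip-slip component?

dip-slip = net slip × sin(rake) = 232 m × sin(69°) = 217 m

217 m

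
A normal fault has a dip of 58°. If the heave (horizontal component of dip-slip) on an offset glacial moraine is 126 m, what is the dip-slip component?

dip-slip = heave / cos(dip) = 126 / cos(58°) = 238 m

238 m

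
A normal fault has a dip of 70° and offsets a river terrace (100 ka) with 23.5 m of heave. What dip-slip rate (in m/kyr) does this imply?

dip-slip = heave / cos(dip) = 23.5 m / cos(70°) = 68.71 m
rate = 68.71 m / 100 ka = 0.000687 m/yr = 0.687 m/kyr

0.687 m/kyr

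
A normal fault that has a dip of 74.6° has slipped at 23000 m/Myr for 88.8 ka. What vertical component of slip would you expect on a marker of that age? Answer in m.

1970 m

dip-slip = rate × time = 23000 m/Myr × 88.8 ka = 2042 m
throw = dip-slip × sin(dip) = 2042 × sin(74.6°) = 1970 m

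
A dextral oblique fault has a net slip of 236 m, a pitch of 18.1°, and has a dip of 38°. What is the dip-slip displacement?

73.3 m

dip-slip = net slip × sin(rake) = 236 m × sin(18.1°) = 73.3 m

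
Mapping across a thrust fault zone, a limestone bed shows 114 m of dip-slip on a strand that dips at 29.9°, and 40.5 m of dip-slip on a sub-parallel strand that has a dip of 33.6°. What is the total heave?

133 m

heave_A = 114 × cos(29.9°) = 98.83 m
heave_B = 40.5 × cos(33.6°) = 33.73 m
total = 98.83 + 33.73 = 133 m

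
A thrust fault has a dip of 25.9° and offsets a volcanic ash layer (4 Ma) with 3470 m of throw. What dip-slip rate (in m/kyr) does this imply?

1.99 m/kyr

dip-slip = throw / sin(dip) = 3470 m / sin(25.9°) = 7944 m
rate = 7944 m / 4 Ma = 0.00199 m/yr = 1.99 m/kyr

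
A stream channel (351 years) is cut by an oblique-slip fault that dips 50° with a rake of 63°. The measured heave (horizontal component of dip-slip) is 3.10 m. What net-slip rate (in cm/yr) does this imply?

1.54 cm/yr

dip-slip = heave / cos(dip) = 3.10 / cos(50°) = 4.823 m
net slip = dip-slip / sin(rake) = 4.823 / sin(63°) = 5.413 m
rate = 5.413 m / 351 years = 0.0154 m/yr = 1.54 cm/yr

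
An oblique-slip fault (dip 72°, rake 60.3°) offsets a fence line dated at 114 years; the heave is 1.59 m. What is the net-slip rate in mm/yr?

dip-slip = heave / cos(dip) = 1.59 / cos(72°) = 5.145 m
net slip = dip-slip / sin(rake) = 5.145 / sin(60.3°) = 5.924 m
rate = 5.924 m / 114 years = 0.0520 m/yr = 52 mm/yr

52 mm/yr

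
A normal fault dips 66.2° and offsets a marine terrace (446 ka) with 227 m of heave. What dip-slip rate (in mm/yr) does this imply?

1.26 mm/yr

dip-slip = heave / cos(dip) = 227 m / cos(66.2°) = 562.5 m
rate = 562.5 m / 446 ka = 0.00126 m/yr = 1.26 mm/yr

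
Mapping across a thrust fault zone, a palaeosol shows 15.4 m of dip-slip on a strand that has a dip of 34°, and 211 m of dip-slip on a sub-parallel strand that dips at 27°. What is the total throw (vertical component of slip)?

throw_A = 15.4 × sin(34°) = 8.612 m
throw_B = 211 × sin(27°) = 95.79 m
total = 8.612 + 95.79 = 104 m

104 m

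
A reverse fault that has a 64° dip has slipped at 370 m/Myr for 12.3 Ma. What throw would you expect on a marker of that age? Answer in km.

dip-slip = rate × time = 370 m/Myr × 12.3 Ma = 4551 m
throw = dip-slip × sin(dip) = 4551 × sin(64°) = 4090 m = 4.09 km

4.09 km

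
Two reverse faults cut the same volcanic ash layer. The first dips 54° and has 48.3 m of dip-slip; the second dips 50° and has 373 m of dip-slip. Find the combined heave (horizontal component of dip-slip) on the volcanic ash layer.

heave_A = 48.3 × cos(54°) = 28.39 m
heave_B = 373 × cos(50°) = 239.8 m
total = 28.39 + 239.8 = 268 m

268 m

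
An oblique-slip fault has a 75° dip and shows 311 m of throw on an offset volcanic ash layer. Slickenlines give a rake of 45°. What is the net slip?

455 m

dip-slip = throw / sin(dip) = 311 / sin(75°) = 322 m
net slip = dip-slip / sin(rake) = 322 / sin(45°) = 455 m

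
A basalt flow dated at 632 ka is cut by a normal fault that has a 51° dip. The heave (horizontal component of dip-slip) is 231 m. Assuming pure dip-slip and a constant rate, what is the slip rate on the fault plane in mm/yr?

dip-slip = heave / cos(dip) = 231 m / cos(51°) = 367.1 m
rate = 367.1 m / 632 ka = 0.000581 m/yr = 0.581 mm/yr

0.581 mm/yr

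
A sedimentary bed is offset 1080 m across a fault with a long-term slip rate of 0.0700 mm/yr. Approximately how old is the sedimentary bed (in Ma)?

age = offset / rate = 1080 m / (0.0700 mm/yr) = 1.54e+07 yr = 15.4 Ma

15.4 Ma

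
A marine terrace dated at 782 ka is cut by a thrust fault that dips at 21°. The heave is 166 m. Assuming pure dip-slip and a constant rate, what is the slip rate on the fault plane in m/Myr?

dip-slip = heave / cos(dip) = 166 m / cos(21°) = 177.8 m
rate = 177.8 m / 782 ka = 0.000227 m/yr = 227 m/Myr

227 m/Myr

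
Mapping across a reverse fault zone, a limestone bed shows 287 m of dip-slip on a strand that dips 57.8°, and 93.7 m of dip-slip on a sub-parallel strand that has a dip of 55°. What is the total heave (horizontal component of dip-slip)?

207 m

heave_A = 287 × cos(57.8°) = 152.9 m
heave_B = 93.7 × cos(55°) = 53.74 m
total = 152.9 + 53.74 = 207 m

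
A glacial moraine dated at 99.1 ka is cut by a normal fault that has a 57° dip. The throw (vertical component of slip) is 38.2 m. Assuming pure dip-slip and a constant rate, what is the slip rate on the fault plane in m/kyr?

0.460 m/kyr

dip-slip = throw / sin(dip) = 38.2 m / sin(57°) = 45.55 m
rate = 45.55 m / 99.1 ka = 0.000460 m/yr = 0.460 m/kyr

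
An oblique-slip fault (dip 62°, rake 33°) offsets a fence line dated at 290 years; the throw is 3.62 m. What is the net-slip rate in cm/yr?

2.60 cm/yr

dip-slip = throw / sin(dip) = 3.62 / sin(62°) = 4.100 m
net slip = dip-slip / sin(rake) = 4.100 / sin(33°) = 7.528 m
rate = 7.528 m / 290 years = 0.0260 m/yr = 2.60 cm/yr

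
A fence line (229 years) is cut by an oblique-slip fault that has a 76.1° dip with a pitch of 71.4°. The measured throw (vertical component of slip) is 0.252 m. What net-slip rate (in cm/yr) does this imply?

0.120 cm/yr

dip-slip = throw / sin(dip) = 0.252 / sin(76.1°) = 0.2596 m
net slip = dip-slip / sin(rake) = 0.2596 / sin(71.4°) = 0.2739 m
rate = 0.2739 m / 229 years = 0.00120 m/yr = 0.120 cm/yr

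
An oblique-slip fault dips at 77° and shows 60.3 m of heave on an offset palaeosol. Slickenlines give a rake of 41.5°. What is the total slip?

dip-slip = heave / cos(dip) = 60.3 / cos(77°) = 268.1 m
net slip = dip-slip / sin(rake) = 268.1 / sin(41.5°) = 405 m

405 m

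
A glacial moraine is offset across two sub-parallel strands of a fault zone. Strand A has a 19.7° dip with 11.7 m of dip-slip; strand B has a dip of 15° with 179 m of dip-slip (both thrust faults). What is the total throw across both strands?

50.3 m

throw_A = 11.7 × sin(19.7°) = 3.944 m
throw_B = 179 × sin(15°) = 46.33 m
total = 3.944 + 46.33 = 50.3 m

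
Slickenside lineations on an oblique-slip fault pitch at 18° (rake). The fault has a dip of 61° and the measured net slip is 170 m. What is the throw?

dip-slip = net slip × sin(rake) = 170 m × sin(18°) = 52.53 m
throw = dip-slip × sin(dip) = 52.53 × sin(61°) = 45.9 m

45.9 m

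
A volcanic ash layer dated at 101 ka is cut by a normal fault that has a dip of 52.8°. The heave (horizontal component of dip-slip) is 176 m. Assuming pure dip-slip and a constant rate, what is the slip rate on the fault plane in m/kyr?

dip-slip = heave / cos(dip) = 176 m / cos(52.8°) = 291.1 m
rate = 291.1 m / 101 ka = 0.00288 m/yr = 2.88 m/kyr

2.88 m/kyr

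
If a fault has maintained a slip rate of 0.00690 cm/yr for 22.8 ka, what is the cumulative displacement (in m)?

1.57 m

slip = rate × time = 0.00690 cm/yr × 22.8 ka = 1.57 m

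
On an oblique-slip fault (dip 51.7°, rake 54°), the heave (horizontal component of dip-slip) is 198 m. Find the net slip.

dip-slip = heave / cos(dip) = 198 / cos(51.7°) = 319.5 m
net slip = dip-slip / sin(rake) = 319.5 / sin(54°) = 395 m

395 m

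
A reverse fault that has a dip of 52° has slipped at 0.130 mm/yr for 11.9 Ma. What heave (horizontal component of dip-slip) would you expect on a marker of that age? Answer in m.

952 m

dip-slip = rate × time = 0.130 mm/yr × 11.9 Ma = 1547 m
heave = dip-slip × cos(dip) = 1547 × cos(52°) = 952 m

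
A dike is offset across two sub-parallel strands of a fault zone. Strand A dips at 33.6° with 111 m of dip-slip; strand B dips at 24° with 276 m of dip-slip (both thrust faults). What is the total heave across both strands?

heave_A = 111 × cos(33.6°) = 92.45 m
heave_B = 276 × cos(24°) = 252.1 m
total = 92.45 + 252.1 = 345 m

345 m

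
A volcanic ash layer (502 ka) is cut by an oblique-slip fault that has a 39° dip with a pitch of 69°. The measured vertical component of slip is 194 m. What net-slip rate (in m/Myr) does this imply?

dip-slip = throw / sin(dip) = 194 / sin(39°) = 308.3 m
net slip = dip-slip / sin(rake) = 308.3 / sin(69°) = 330.2 m
rate = 330.2 m / 502 ka = 0.000658 m/yr = 658 m/Myr

658 m/Myr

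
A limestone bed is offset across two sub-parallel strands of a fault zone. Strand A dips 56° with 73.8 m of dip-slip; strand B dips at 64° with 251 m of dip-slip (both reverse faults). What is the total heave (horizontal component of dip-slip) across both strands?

heave_A = 73.8 × cos(56°) = 41.27 m
heave_B = 251 × cos(64°) = 110 m
total = 41.27 + 110 = 151 m

151 m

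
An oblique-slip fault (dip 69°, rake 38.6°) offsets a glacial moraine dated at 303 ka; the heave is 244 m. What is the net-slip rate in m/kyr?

dip-slip = heave / cos(dip) = 244 / cos(69°) = 680.9 m
net slip = dip-slip / sin(rake) = 680.9 / sin(38.6°) = 1091 m
rate = 1091 m / 303 ka = 0.00360 m/yr = 3.60 m/kyr

3.60 m/kyr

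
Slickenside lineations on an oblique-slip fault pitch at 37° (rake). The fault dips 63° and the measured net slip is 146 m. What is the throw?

dip-slip = net slip × sin(rake) = 146 m × sin(37°) = 87.86 m
throw = dip-slip × sin(dip) = 87.86 × sin(63°) = 78.3 m

78.3 m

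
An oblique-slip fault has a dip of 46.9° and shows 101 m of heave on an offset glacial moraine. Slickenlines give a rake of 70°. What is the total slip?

dip-slip = heave / cos(dip) = 101 / cos(46.9°) = 147.8 m
net slip = dip-slip / sin(rake) = 147.8 / sin(70°) = 157 m

157 m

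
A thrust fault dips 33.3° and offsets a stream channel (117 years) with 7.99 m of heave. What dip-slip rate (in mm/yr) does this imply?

dip-slip = heave / cos(dip) = 7.99 m / cos(33.3°) = 9.560 m
rate = 9.560 m / 117 years = 0.0817 m/yr = 81.7 mm/yr

81.7 mm/yr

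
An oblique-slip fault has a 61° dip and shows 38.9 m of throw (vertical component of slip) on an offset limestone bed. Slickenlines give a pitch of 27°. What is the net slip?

98 m

dip-slip = throw / sin(dip) = 38.9 / sin(61°) = 44.48 m
net slip = dip-slip / sin(rake) = 44.48 / sin(27°) = 98 m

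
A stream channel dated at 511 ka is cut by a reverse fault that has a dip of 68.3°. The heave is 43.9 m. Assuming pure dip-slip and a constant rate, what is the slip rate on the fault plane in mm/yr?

0.232 mm/yr

dip-slip = heave / cos(dip) = 43.9 m / cos(68.3°) = 118.7 m
rate = 118.7 m / 511 ka = 0.000232 m/yr = 0.232 mm/yr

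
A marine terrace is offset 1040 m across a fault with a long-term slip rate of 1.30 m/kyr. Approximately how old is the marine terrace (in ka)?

age = offset / rate = 1040 m / (1.30 m/kyr) = 800000 yr = 800 ka

800 ka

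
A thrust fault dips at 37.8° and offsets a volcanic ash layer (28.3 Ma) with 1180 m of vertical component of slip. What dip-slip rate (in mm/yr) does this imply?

dip-slip = throw / sin(dip) = 1180 m / sin(37.8°) = 1925 m
rate = 1925 m / 28.3 Ma = 0.0000680 m/yr = 0.0680 mm/yr

0.0680 mm/yr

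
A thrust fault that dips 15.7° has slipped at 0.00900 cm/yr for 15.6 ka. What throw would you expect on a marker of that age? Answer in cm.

38 cm

dip-slip = rate × time = 0.00900 cm/yr × 15.6 ka = 1.404 m
throw = dip-slip × sin(dip) = 1.404 × sin(15.7°) = 0.380 m = 38 cm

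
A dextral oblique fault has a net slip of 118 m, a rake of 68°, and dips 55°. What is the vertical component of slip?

89.6 m

dip-slip = net slip × sin(rake) = 118 m × sin(68°) = 109.4 m
throw = dip-slip × sin(dip) = 109.4 × sin(55°) = 89.6 m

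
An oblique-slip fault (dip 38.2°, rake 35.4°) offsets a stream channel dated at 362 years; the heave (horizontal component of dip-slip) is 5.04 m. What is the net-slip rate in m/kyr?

dip-slip = heave / cos(dip) = 5.04 / cos(38.2°) = 6.413 m
net slip = dip-slip / sin(rake) = 6.413 / sin(35.4°) = 11.07 m
rate = 11.07 m / 362 years = 0.0306 m/yr = 30.6 m/kyr

30.6 m/kyr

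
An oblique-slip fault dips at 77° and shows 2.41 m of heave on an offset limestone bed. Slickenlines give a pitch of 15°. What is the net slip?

41.4 m

dip-slip = heave / cos(dip) = 2.41 / cos(77°) = 10.71 m
net slip = dip-slip / sin(rake) = 10.71 / sin(15°) = 41.4 m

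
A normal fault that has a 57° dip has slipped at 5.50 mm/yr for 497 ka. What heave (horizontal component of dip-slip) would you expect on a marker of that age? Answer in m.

dip-slip = rate × time = 5.50 mm/yr × 497 ka = 2734 m
heave = dip-slip × cos(dip) = 2734 × cos(57°) = 1490 m

1490 m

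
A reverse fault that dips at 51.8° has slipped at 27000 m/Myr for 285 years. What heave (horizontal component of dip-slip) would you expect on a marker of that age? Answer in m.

dip-slip = rate × time = 27000 m/Myr × 285 years = 7.695 m
heave = dip-slip × cos(dip) = 7.695 × cos(51.8°) = 4.76 m

4.76 m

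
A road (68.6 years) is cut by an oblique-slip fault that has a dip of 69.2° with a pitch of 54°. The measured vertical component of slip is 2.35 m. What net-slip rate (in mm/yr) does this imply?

dip-slip = throw / sin(dip) = 2.35 / sin(69.2°) = 2.514 m
net slip = dip-slip / sin(rake) = 2.514 / sin(54°) = 3.107 m
rate = 3.107 m / 68.6 years = 0.0453 m/yr = 45.3 mm/yr

45.3 mm/yr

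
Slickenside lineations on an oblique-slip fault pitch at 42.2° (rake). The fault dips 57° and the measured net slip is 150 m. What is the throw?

84.5 m

dip-slip = net slip × sin(rake) = 150 m × sin(42.2°) = 100.8 m
throw = dip-slip × sin(dip) = 100.8 × sin(57°) = 84.5 m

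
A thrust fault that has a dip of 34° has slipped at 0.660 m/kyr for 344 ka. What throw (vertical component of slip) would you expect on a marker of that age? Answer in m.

127 m

dip-slip = rate × time = 0.660 m/kyr × 344 ka = 227 m
throw = dip-slip × sin(dip) = 227 × sin(34°) = 127 m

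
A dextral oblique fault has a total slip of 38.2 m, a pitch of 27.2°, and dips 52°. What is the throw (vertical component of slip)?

dip-slip = net slip × sin(rake) = 38.2 m × sin(27.2°) = 17.46 m
throw = dip-slip × sin(dip) = 17.46 × sin(52°) = 13.8 m

13.8 m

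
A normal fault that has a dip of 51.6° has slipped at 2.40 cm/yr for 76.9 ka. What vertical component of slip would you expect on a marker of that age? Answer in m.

dip-slip = rate × time = 2.40 cm/yr × 76.9 ka = 1846 m
throw = dip-slip × sin(dip) = 1846 × sin(51.6°) = 1450 m

1450 m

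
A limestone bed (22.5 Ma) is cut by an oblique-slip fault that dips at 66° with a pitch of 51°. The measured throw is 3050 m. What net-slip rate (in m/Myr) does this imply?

191 m/Myr

dip-slip = throw / sin(dip) = 3050 / sin(66°) = 3339 m
net slip = dip-slip / sin(rake) = 3339 / sin(51°) = 4296 m
rate = 4296 m / 22.5 Ma = 0.000191 m/yr = 191 m/Myr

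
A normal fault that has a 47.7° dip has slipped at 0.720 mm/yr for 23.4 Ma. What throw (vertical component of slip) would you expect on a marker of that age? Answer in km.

dip-slip = rate × time = 0.720 mm/yr × 23.4 Ma = 16850 m
throw = dip-slip × sin(dip) = 16850 × sin(47.7°) = 12500 m = 12.5 km

12.5 km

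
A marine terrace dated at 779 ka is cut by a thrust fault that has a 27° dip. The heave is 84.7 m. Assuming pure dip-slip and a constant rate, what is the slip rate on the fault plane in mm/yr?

0.122 mm/yr

dip-slip = heave / cos(dip) = 84.7 m / cos(27°) = 95.06 m
rate = 95.06 m / 779 ka = 0.000122 m/yr = 0.122 mm/yr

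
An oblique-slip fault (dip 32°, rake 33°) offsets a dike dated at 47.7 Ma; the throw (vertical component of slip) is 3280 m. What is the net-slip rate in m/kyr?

0.238 m/kyr

dip-slip = throw / sin(dip) = 3280 / sin(32°) = 6190 m
net slip = dip-slip / sin(rake) = 6190 / sin(33°) = 11360 m
rate = 11360 m / 47.7 Ma = 0.000238 m/yr = 0.238 m/kyr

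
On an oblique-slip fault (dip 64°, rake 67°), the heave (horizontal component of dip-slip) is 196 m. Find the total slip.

dip-slip = heave / cos(dip) = 196 / cos(64°) = 447.1 m
net slip = dip-slip / sin(rake) = 447.1 / sin(67°) = 486 m

486 m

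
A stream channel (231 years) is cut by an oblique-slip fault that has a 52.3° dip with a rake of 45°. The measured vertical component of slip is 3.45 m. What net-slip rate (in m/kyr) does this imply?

dip-slip = throw / sin(dip) = 3.45 / sin(52.3°) = 4.360 m
net slip = dip-slip / sin(rake) = 4.360 / sin(45°) = 6.166 m
rate = 6.166 m / 231 years = 0.0267 m/yr = 26.7 m/kyr

26.7 m/kyr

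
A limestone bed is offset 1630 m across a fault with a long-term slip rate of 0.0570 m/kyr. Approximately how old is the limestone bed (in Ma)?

age = offset / rate = 1630 m / (0.0570 m/kyr) = 2.86e+07 yr = 28.6 Ma

28.6 Ma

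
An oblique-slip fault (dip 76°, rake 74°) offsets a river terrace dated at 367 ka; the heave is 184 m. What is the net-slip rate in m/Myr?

dip-slip = heave / cos(dip) = 184 / cos(76°) = 760.6 m
net slip = dip-slip / sin(rake) = 760.6 / sin(74°) = 791.2 m
rate = 791.2 m / 367 ka = 0.00216 m/yr = 2160 m/Myr

2160 m/Myr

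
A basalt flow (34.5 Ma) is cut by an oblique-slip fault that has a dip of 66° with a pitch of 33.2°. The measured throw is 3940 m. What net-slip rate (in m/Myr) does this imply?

dip-slip = throw / sin(dip) = 3940 / sin(66°) = 4313 m
net slip = dip-slip / sin(rake) = 4313 / sin(33.2°) = 7876 m
rate = 7876 m / 34.5 Ma = 0.000228 m/yr = 228 m/Myr

228 m/Myr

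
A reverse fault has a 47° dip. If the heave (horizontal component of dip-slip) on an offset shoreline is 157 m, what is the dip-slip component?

230 m

dip-slip = heave / cos(dip) = 157 / cos(47°) = 230 m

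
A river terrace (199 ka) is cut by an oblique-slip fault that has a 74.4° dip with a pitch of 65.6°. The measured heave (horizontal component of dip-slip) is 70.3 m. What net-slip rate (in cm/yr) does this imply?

dip-slip = heave / cos(dip) = 70.3 / cos(74.4°) = 261.4 m
net slip = dip-slip / sin(rake) = 261.4 / sin(65.6°) = 287.1 m
rate = 287.1 m / 199 ka = 0.00144 m/yr = 0.144 cm/yr

0.144 cm/yr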